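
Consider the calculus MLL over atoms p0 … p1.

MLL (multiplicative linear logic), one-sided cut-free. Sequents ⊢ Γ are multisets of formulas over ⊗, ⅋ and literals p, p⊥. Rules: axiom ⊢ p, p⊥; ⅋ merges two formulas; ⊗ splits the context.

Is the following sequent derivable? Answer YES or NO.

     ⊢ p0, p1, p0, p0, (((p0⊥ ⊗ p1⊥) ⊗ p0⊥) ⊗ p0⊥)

Derivation trace:
[⊗]  ⊢ p0, p1, p0, p0, (((p0⊥ ⊗ p1⊥) ⊗ p0⊥) ⊗ p0⊥)
  [⊗]  ⊢ p0, p1, p0, ((p0⊥ ⊗ p1⊥) ⊗ p0⊥)
    [⊗]  ⊢ p0, p1, (p0⊥ ⊗ p1⊥)
      [Ax]  ⊢ p0, p0⊥
      [Ax]  ⊢ p1, p1⊥
    [Ax]  ⊢ p0, p0⊥
  [Ax]  ⊢ p0, p0⊥

Result: YES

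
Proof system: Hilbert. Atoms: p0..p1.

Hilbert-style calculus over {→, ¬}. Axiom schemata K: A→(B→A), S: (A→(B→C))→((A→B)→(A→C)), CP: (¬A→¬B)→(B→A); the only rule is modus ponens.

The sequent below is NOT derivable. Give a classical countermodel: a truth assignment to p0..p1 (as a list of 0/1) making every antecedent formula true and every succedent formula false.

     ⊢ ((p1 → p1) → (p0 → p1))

Enumerate valuations to refute Γ ⊢ Δ:
  v=00: Γ:[] Δ:[((p1 → p1) → (p0 → p1))=T] refutes=False
  v=01: Γ:[] Δ:[((p1 → p1) → (p0 → p1))=T] refutes=False
  v=10: Γ:[] Δ:[((p1 → p1) → (p0 → p1))=F] refutes=True  ← countermodel

Result: [1, 0]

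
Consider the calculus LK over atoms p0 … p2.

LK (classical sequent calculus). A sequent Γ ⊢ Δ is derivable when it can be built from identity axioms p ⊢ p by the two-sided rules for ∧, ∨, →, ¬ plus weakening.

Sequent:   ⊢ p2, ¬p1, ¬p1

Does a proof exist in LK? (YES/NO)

Truth-table refutation:
  v=000: Γ:[] Δ:[p2=F, ¬p1=T, ¬p1=T] refutes=False
  v=001: Γ:[] Δ:[p2=T, ¬p1=T, ¬p1=T] refutes=False
  v=010: Γ:[] Δ:[p2=F, ¬p1=F, ¬p1=F] refutes=True  ← countermodel

Result: NO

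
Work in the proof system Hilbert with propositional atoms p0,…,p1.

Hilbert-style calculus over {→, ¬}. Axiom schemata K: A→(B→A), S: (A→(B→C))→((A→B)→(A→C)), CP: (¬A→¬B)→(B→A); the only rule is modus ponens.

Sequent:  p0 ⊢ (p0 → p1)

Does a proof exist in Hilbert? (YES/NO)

Truth-table refutation:
  v=00: Γ:[p0=F] Δ:[(p0 → p1)=T] refutes=False
  v=01: Γ:[p0=F] Δ:[(p0 → p1)=T] refutes=False
  v=10: Γ:[p0=T] Δ:[(p0 → p1)=F] refutes=True  ← countermodel

Result: NO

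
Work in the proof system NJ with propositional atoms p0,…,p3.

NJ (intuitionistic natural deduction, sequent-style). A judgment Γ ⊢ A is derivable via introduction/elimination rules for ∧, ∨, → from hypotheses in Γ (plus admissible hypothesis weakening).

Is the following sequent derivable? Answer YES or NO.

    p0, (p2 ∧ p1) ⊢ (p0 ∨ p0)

Proof tree:
[Wk] p0, (p2 ∧ p1) ⊢ (p0 ∨ p0)
  [∨I₁] p0 ⊢ (p0 ∨ p0)
    [Ax] p0 ⊢ p0

Result: YES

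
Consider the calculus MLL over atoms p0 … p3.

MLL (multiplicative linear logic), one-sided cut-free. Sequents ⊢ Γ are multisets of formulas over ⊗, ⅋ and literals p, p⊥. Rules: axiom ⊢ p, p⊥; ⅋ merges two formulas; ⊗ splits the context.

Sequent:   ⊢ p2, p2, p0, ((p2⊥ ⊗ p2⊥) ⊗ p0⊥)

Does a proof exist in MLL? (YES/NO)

Derivation trace:
[⊗]  ⊢ p2, p2, p0, ((p2⊥ ⊗ p2⊥) ⊗ p0⊥)
  [⊗]  ⊢ p2, p2, (p2⊥ ⊗ p2⊥)
    [Ax]  ⊢ p2, p2⊥
    [Ax]  ⊢ p2, p2⊥
  [Ax]  ⊢ p0, p0⊥

Result: YES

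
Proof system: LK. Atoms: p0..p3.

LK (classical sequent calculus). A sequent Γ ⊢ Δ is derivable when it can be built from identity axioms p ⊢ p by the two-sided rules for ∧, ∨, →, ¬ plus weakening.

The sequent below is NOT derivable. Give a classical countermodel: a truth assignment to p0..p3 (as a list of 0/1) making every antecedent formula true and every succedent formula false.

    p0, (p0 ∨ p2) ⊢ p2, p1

Search for a countermodel by truth-table:
  v=0000: Γ:[p0=F, (p0 ∨ p2)=F] Δ:[p2=F, p1=F] refutes=False
  v=0001: Γ:[p0=F, (p0 ∨ p2)=F] Δ:[p2=F, p1=F] refutes=False
  v=0010: Γ:[p0=F, (p0 ∨ p2)=T] Δ:[p2=T, p1=F] refutes=False
  v=0011: Γ:[p0=F, (p0 ∨ p2)=T] Δ:[p2=T, p1=F] refutes=False
  v=0100: Γ:[p0=F, (p0 ∨ p2)=F] Δ:[p2=F, p1=T] refutes=False
  v=0101: Γ:[p0=F, (p0 ∨ p2)=F] Δ:[p2=F, p1=T] refutes=False
  v=0110: Γ:[p0=F, (p0 ∨ p2)=T] Δ:[p2=T, p1=T] refutes=False
  v=0111: Γ:[p0=F, (p0 ∨ p2)=T] Δ:[p2=T, p1=T] refutes=False
  v=1000: Γ:[p0=T, (p0 ∨ p2)=T] Δ:[p2=F, p1=F] refutes=True  ← countermodel

Result: [1, 0, 0, 0]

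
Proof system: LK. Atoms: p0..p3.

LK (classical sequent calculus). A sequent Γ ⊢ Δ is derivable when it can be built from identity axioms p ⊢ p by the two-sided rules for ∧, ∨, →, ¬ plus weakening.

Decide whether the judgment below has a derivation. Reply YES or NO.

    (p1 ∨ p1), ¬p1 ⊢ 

Derivation (root first):
[¬L] (p1 ∨ p1), ¬p1 ⊢ 
  [∨L] (p1 ∨ p1) ⊢ p1
    [Ax] p1 ⊢ p1
    [Ax] p1 ⊢ p1

Result: YES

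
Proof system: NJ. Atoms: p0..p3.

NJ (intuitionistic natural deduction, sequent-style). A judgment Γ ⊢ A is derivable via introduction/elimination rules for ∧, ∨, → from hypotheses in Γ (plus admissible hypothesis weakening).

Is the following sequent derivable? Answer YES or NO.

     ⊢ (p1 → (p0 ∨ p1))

Proof tree:
[→I]  ⊢ (p1 → (p0 ∨ p1))
  [∨I₂] p1 ⊢ (p0 ∨ p1)
    [Ax] p1 ⊢ p1

Result: YES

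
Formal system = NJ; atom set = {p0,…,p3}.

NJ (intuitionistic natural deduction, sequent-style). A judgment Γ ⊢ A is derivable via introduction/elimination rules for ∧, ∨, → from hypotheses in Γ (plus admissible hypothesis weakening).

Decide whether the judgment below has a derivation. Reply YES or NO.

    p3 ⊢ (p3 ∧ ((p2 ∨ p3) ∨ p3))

Proof tree:
[∧I] p3 ⊢ (p3 ∧ ((p2 ∨ p3) ∨ p3))
  [Ax] p3 ⊢ p3
  [∨I₁] p3 ⊢ ((p2 ∨ p3) ∨ p3)
    [∨I₂] p3 ⊢ (p2 ∨ p3)
      [Ax] p3 ⊢ p3

Result: YES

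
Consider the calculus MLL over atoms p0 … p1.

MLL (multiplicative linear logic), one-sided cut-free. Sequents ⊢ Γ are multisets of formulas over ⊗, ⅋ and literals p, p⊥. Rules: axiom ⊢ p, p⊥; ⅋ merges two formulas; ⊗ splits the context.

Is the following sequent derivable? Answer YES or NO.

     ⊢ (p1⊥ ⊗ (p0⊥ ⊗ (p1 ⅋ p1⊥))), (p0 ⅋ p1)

Derivation (root first):
[⅋]  ⊢ (p1⊥ ⊗ (p0⊥ ⊗ (p1 ⅋ p1⊥))), (p0 ⅋ p1)
  [⊗]  ⊢ p1, p0, (p1⊥ ⊗ (p0⊥ ⊗ (p1 ⅋ p1⊥)))
    [Ax]  ⊢ p1, p1⊥
    [⊗]  ⊢ p0, (p0⊥ ⊗ (p1 ⅋ p1⊥))
      [Ax]  ⊢ p0, p0⊥
      [⅋]  ⊢ (p1 ⅋ p1⊥)
        [Ax]  ⊢ p1, p1⊥

Result: YES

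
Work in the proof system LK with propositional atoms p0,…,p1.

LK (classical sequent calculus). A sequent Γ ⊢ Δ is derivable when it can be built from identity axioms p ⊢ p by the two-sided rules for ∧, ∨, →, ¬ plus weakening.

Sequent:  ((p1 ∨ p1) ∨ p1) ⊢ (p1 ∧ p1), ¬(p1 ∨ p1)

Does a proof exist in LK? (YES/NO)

Derivation (root first):
[¬R] ((p1 ∨ p1) ∨ p1) ⊢ (p1 ∧ p1), ¬(p1 ∨ p1)
  [∧R] ((p1 ∨ p1) ∨ p1), (p1 ∨ p1) ⊢ (p1 ∧ p1)
    [∨L] (p1 ∨ p1) ⊢ p1
      [Ax] p1 ⊢ p1
      [Ax] p1 ⊢ p1
    [∨L] ((p1 ∨ p1) ∨ p1) ⊢ p1
      [∨L] (p1 ∨ p1) ⊢ p1
        [Ax] p1 ⊢ p1
        [Ax] p1 ⊢ p1
      [Ax] p1 ⊢ p1

Result: YES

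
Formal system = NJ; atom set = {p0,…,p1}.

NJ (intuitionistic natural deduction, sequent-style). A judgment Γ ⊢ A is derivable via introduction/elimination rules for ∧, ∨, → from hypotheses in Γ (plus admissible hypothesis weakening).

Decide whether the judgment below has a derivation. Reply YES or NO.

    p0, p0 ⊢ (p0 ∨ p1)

Derivation trace:
[∨I₁] p0, p0 ⊢ (p0 ∨ p1)
  [Wk] p0, p0 ⊢ p0
    [Ax] p0 ⊢ p0

Result: YES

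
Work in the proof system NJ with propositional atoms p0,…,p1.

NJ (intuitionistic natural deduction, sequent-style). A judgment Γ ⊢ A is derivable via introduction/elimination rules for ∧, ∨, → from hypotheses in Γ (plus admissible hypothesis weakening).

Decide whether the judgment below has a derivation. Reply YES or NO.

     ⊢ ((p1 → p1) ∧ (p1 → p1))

Proof tree:
[∧I]  ⊢ ((p1 → p1) ∧ (p1 → p1))
  [→I]  ⊢ (p1 → p1)
    [Ax] p1 ⊢ p1
  [→I]  ⊢ (p1 → p1)
    [Ax] p1 ⊢ p1

Result: YES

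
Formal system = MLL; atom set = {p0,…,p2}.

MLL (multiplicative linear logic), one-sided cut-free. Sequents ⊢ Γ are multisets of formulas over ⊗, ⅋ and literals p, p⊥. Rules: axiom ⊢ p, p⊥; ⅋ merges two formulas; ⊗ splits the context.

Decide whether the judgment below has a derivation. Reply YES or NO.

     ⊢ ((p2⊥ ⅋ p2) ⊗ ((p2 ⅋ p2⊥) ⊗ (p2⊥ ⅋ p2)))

Proof tree:
[⊗]  ⊢ ((p2⊥ ⅋ p2) ⊗ ((p2 ⅋ p2⊥) ⊗ (p2⊥ ⅋ p2)))
  [⅋]  ⊢ (p2⊥ ⅋ p2)
    [Ax]  ⊢ p2, p2⊥
  [⊗]  ⊢ ((p2 ⅋ p2⊥) ⊗ (p2⊥ ⅋ p2))
    [⅋]  ⊢ (p2 ⅋ p2⊥)
      [Ax]  ⊢ p2, p2⊥
    [⅋]  ⊢ (p2⊥ ⅋ p2)
      [Ax]  ⊢ p2, p2⊥

Result: YES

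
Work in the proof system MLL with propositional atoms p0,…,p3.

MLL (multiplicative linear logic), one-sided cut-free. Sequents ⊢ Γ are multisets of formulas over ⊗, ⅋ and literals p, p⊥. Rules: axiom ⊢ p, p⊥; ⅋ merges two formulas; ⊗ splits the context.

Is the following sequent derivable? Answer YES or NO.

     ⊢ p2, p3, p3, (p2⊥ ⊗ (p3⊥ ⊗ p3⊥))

Derivation (root first):
[⊗]  ⊢ p2, p3, p3, (p2⊥ ⊗ (p3⊥ ⊗ p3⊥))
  [Ax]  ⊢ p2, p2⊥
  [⊗]  ⊢ p3, p3, (p3⊥ ⊗ p3⊥)
    [Ax]  ⊢ p3, p3⊥
    [Ax]  ⊢ p3, p3⊥

Result: YES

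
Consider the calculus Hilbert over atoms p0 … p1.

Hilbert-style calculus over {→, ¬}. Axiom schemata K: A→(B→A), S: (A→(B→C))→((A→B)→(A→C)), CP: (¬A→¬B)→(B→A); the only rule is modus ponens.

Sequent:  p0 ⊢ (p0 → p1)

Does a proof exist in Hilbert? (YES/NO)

Search for a countermodel by truth-table:
  v=00: Γ:[p0=F] Δ:[(p0 → p1)=T] refutes=False
  v=01: Γ:[p0=F] Δ:[(p0 → p1)=T] refutes=False
  v=10: Γ:[p0=T] Δ:[(p0 → p1)=F] refutes=True  ← countermodel

Result: NO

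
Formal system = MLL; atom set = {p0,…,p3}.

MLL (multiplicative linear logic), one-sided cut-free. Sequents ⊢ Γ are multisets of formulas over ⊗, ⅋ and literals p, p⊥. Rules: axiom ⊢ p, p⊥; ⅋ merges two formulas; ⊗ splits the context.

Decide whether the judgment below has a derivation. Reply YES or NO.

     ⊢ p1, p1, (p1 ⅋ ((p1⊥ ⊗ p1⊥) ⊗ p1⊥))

Proof tree:
[⅋]  ⊢ p1, p1, (p1 ⅋ ((p1⊥ ⊗ p1⊥) ⊗ p1⊥))
  [⊗]  ⊢ p1, p1, p1, ((p1⊥ ⊗ p1⊥) ⊗ p1⊥)
    [⊗]  ⊢ p1, p1, (p1⊥ ⊗ p1⊥)
      [Ax]  ⊢ p1, p1⊥
      [Ax]  ⊢ p1, p1⊥
    [Ax]  ⊢ p1, p1⊥

Result: YES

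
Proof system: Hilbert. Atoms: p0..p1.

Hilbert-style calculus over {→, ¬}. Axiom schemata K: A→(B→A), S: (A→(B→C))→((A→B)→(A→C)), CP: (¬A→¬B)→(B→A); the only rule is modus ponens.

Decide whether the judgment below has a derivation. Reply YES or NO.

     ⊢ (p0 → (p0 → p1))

Truth-table refutation:
  v=00: Γ:[] Δ:[(p0 → (p0 → p1))=T] refutes=False
  v=01: Γ:[] Δ:[(p0 → (p0 → p1))=T] refutes=False
  v=10: Γ:[] Δ:[(p0 → (p0 → p1))=F] refutes=True  ← countermodel

Result: NO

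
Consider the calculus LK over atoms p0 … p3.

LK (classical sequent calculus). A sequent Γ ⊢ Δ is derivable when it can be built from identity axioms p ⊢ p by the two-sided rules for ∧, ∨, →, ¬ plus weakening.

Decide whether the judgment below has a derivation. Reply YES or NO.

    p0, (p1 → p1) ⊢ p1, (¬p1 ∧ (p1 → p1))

Proof tree:
[∧R] p0, (p1 → p1) ⊢ p1, (¬p1 ∧ (p1 → p1))
  [WL] (p1 → p1), p0 ⊢ p1, ¬p1
    [¬R] (p1 → p1) ⊢ p1, ¬p1
      [→L] p1, (p1 → p1) ⊢ p1
        [Ax] p1 ⊢ p1
        [Ax] p1 ⊢ p1
  [→R] (p1 → p1) ⊢ (p1 → p1)
    [→L] p1, (p1 → p1) ⊢ p1
      [Ax] p1 ⊢ p1
      [Ax] p1 ⊢ p1

Result: YES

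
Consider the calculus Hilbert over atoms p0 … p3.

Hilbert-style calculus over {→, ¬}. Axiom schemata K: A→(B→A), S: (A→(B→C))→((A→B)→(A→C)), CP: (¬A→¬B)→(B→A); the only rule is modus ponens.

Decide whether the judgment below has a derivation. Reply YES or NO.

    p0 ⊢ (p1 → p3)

Truth-table refutation:
  v=0000: Γ:[p0=F] Δ:[(p1 → p3)=T] refutes=False
  v=0001: Γ:[p0=F] Δ:[(p1 → p3)=T] refutes=False
  v=0010: Γ:[p0=F] Δ:[(p1 → p3)=T] refutes=False
  v=0011: Γ:[p0=F] Δ:[(p1 → p3)=T] refutes=False
  v=0100: Γ:[p0=F] Δ:[(p1 → p3)=F] refutes=False
  v=0101: Γ:[p0=F] Δ:[(p1 → p3)=T] refutes=False
  v=0110: Γ:[p0=F] Δ:[(p1 → p3)=F] refutes=False
  v=0111: Γ:[p0=F] Δ:[(p1 → p3)=T] refutes=False
  v=1000: Γ:[p0=T] Δ:[(p1 → p3)=T] refutes=False
  v=1001: Γ:[p0=T] Δ:[(p1 → p3)=T] refutes=False
  v=1010: Γ:[p0=T] Δ:[(p1 → p3)=T] refutes=False
  v=1011: Γ:[p0=T] Δ:[(p1 → p3)=T] refutes=False
  v=1100: Γ:[p0=T] Δ:[(p1 → p3)=F] refutes=True  ← countermodel

Result: NO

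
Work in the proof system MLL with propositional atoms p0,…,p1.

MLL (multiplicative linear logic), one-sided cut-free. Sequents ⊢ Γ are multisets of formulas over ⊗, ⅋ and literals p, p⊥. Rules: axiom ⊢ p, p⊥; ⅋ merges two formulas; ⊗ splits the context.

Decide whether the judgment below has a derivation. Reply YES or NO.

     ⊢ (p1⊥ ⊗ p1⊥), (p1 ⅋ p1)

Derivation (root first):
[⅋]  ⊢ (p1⊥ ⊗ p1⊥), (p1 ⅋ p1)
  [⊗]  ⊢ p1, p1, (p1⊥ ⊗ p1⊥)
    [Ax]  ⊢ p1, p1⊥
    [Ax]  ⊢ p1, p1⊥

Result: YES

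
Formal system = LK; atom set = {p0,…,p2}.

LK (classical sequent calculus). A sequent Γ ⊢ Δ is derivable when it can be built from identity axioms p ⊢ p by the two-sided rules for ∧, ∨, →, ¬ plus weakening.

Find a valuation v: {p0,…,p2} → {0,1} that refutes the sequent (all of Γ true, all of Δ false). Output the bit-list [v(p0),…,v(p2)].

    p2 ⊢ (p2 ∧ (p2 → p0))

Enumerate valuations to refute Γ ⊢ Δ:
  v=000: Γ:[p2=F] Δ:[(p2 ∧ (p2 → p0))=F] refutes=False
  v=001: Γ:[p2=T] Δ:[(p2 ∧ (p2 → p0))=F] refutes=True  ← countermodel

Result: [0, 0, 1]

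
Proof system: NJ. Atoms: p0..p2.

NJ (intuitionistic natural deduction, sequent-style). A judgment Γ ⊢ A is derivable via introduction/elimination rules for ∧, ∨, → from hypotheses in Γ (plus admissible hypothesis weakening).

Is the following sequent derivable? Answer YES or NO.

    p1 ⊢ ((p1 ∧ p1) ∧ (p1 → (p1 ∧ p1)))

Proof tree:
[∧I] p1 ⊢ ((p1 ∧ p1) ∧ (p1 → (p1 ∧ p1)))
  [∧I] p1 ⊢ (p1 ∧ p1)
    [Ax] p1 ⊢ p1
    [Ax] p1 ⊢ p1
  [→I]  ⊢ (p1 → (p1 ∧ p1))
    [∧I] p1 ⊢ (p1 ∧ p1)
      [Ax] p1 ⊢ p1
      [Ax] p1 ⊢ p1

Result: YES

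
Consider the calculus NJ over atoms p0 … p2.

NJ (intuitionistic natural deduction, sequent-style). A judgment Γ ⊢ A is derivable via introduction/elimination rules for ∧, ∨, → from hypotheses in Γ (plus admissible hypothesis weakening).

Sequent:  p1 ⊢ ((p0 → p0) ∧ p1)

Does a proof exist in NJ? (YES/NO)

Derivation (root first):
[∧I] p1 ⊢ ((p0 → p0) ∧ p1)
  [→I]  ⊢ (p0 → p0)
    [Ax] p0 ⊢ p0
  [Ax] p1 ⊢ p1

Result: YES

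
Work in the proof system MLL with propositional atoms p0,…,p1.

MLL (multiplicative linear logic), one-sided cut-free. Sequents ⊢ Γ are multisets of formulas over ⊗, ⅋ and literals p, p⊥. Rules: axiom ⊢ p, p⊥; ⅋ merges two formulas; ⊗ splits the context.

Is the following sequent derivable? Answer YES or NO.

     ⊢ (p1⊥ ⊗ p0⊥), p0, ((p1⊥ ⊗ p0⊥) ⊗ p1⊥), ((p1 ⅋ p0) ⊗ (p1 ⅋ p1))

Derivation trace:
[⊗]  ⊢ (p1⊥ ⊗ p0⊥), p0, ((p1⊥ ⊗ p0⊥) ⊗ p1⊥), ((p1 ⅋ p0) ⊗ (p1 ⅋ p1))
  [⅋]  ⊢ (p1⊥ ⊗ p0⊥), (p1 ⅋ p0)
    [⊗]  ⊢ p1, p0, (p1⊥ ⊗ p0⊥)
      [Ax]  ⊢ p1, p1⊥
      [Ax]  ⊢ p0, p0⊥
  [⅋]  ⊢ p0, ((p1⊥ ⊗ p0⊥) ⊗ p1⊥), (p1 ⅋ p1)
    [⊗]  ⊢ p1, p0, p1, ((p1⊥ ⊗ p0⊥) ⊗ p1⊥)
      [⊗]  ⊢ p1, p0, (p1⊥ ⊗ p0⊥)
        [Ax]  ⊢ p1, p1⊥
        [Ax]  ⊢ p0, p0⊥
      [Ax]  ⊢ p1, p1⊥

Result: YES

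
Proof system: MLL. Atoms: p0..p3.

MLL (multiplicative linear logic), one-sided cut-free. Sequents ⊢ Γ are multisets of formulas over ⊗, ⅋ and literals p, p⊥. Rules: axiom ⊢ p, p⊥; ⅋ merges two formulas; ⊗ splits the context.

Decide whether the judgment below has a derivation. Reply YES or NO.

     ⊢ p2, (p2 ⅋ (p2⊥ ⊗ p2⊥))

Proof tree:
[⅋]  ⊢ p2, (p2 ⅋ (p2⊥ ⊗ p2⊥))
  [⊗]  ⊢ p2, p2, (p2⊥ ⊗ p2⊥)
    [Ax]  ⊢ p2, p2⊥
    [Ax]  ⊢ p2, p2⊥

Result: YES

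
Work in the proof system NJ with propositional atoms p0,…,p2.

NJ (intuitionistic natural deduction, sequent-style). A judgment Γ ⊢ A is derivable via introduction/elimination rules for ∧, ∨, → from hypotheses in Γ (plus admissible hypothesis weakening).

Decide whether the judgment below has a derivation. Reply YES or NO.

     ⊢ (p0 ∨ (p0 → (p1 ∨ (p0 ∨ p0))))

Derivation trace:
[∨I₂]  ⊢ (p0 ∨ (p0 → (p1 ∨ (p0 ∨ p0))))
  [→I]  ⊢ (p0 → (p1 ∨ (p0 ∨ p0)))
    [∨I₂] p0 ⊢ (p1 ∨ (p0 ∨ p0))
      [∨I₂] p0 ⊢ (p0 ∨ p0)
        [Ax] p0 ⊢ p0

Result: YES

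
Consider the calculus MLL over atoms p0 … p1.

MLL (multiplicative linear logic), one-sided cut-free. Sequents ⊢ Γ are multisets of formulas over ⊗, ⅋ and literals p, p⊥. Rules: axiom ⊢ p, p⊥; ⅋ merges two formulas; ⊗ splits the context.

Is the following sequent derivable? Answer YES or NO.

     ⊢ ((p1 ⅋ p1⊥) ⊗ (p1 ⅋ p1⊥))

Derivation trace:
[⊗]  ⊢ ((p1 ⅋ p1⊥) ⊗ (p1 ⅋ p1⊥))
  [⅋]  ⊢ (p1 ⅋ p1⊥)
    [Ax]  ⊢ p1, p1⊥
  [⅋]  ⊢ (p1 ⅋ p1⊥)
    [Ax]  ⊢ p1, p1⊥

Result: YES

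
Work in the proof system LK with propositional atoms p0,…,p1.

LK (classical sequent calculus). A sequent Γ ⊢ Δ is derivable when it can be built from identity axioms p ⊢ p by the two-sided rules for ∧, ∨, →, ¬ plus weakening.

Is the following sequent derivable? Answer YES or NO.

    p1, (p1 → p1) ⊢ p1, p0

Derivation (root first):
[→L] p1, (p1 → p1) ⊢ p1, p0
  [Ax] p1 ⊢ p1
  [WR] p1 ⊢ p1, p0
    [Ax] p1 ⊢ p1

Result: YES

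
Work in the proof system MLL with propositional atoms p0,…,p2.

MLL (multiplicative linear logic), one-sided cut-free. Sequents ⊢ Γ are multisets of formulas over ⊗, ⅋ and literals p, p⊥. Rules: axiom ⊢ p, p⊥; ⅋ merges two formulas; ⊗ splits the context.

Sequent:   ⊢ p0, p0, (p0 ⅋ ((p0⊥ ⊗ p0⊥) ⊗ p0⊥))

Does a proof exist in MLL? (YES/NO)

Derivation trace:
[⅋]  ⊢ p0, p0, (p0 ⅋ ((p0⊥ ⊗ p0⊥) ⊗ p0⊥))
  [⊗]  ⊢ p0, p0, p0, ((p0⊥ ⊗ p0⊥) ⊗ p0⊥)
    [⊗]  ⊢ p0, p0, (p0⊥ ⊗ p0⊥)
      [Ax]  ⊢ p0, p0⊥
      [Ax]  ⊢ p0, p0⊥
    [Ax]  ⊢ p0, p0⊥

Result: YES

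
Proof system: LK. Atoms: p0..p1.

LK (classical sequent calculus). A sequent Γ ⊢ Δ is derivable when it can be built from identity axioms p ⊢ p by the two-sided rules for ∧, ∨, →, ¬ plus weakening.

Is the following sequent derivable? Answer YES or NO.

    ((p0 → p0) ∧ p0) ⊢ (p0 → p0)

Derivation (root first):
[∧L] ((p0 → p0) ∧ p0) ⊢ (p0 → p0)
  [→L] p0, (p0 → p0) ⊢ (p0 → p0)
    [WL] p0, p0 ⊢ p0
      [Ax] p0 ⊢ p0
    [WL] p0 ⊢ (p0 → p0)
      [→R]  ⊢ (p0 → p0)
        [Ax] p0 ⊢ p0

Result: YES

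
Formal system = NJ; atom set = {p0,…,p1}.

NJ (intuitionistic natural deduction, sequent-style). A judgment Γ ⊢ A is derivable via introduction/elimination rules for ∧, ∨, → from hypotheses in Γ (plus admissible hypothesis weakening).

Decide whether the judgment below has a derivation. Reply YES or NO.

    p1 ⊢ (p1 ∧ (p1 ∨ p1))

Derivation trace:
[∧I] p1 ⊢ (p1 ∧ (p1 ∨ p1))
  [Ax] p1 ⊢ p1
  [∨I₂] p1 ⊢ (p1 ∨ p1)
    [Ax] p1 ⊢ p1

Result: YES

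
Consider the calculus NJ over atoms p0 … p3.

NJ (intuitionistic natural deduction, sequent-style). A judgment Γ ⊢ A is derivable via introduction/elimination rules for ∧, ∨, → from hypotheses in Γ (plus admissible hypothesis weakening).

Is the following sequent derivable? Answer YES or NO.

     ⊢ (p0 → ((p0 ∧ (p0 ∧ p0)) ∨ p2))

Derivation (root first):
[→I]  ⊢ (p0 → ((p0 ∧ (p0 ∧ p0)) ∨ p2))
  [∨I₁] p0 ⊢ ((p0 ∧ (p0 ∧ p0)) ∨ p2)
    [∧I] p0 ⊢ (p0 ∧ (p0 ∧ p0))
      [Ax] p0 ⊢ p0
      [∧I] p0 ⊢ (p0 ∧ p0)
        [Ax] p0 ⊢ p0
        [Ax] p0 ⊢ p0

Result: YES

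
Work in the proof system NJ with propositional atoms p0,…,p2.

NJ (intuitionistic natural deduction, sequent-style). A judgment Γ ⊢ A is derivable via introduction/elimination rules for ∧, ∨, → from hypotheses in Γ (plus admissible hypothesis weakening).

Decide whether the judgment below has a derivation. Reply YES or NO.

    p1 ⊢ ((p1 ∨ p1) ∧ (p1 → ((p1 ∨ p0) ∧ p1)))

Derivation trace:
[∧I] p1 ⊢ ((p1 ∨ p1) ∧ (p1 → ((p1 ∨ p0) ∧ p1)))
  [∨I₂] p1 ⊢ (p1 ∨ p1)
    [Ax] p1 ⊢ p1
  [→I]  ⊢ (p1 → ((p1 ∨ p0) ∧ p1))
    [∧I] p1 ⊢ ((p1 ∨ p0) ∧ p1)
      [∨I₁] p1 ⊢ (p1 ∨ p0)
        [Ax] p1 ⊢ p1
      [Ax] p1 ⊢ p1

Result: YES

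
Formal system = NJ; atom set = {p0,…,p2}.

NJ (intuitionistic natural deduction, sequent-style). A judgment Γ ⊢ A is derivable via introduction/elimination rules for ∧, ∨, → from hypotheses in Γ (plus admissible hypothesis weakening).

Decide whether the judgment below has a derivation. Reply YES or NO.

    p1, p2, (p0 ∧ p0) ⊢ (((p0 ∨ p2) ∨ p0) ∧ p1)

Derivation (root first):
[∧I] p1, p2, (p0 ∧ p0) ⊢ (((p0 ∨ p2) ∨ p0) ∧ p1)
  [∨I₁] p2, (p0 ∧ p0) ⊢ ((p0 ∨ p2) ∨ p0)
    [∨I₂] p2, (p0 ∧ p0) ⊢ (p0 ∨ p2)
      [Wk] p2, (p0 ∧ p0) ⊢ p2
        [Ax] p2 ⊢ p2
  [Ax] p1 ⊢ p1

Result: YES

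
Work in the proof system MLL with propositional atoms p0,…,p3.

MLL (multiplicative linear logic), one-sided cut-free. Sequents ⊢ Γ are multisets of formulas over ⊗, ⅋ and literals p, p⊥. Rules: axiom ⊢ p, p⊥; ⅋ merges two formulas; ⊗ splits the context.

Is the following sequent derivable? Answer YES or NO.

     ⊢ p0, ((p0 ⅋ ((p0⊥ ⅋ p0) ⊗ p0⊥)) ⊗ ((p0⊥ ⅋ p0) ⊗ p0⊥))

Derivation (root first):
[⊗]  ⊢ p0, ((p0 ⅋ ((p0⊥ ⅋ p0) ⊗ p0⊥)) ⊗ ((p0⊥ ⅋ p0) ⊗ p0⊥))
  [⅋]  ⊢ (p0 ⅋ ((p0⊥ ⅋ p0) ⊗ p0⊥))
    [⊗]  ⊢ p0, ((p0⊥ ⅋ p0) ⊗ p0⊥)
      [⅋]  ⊢ (p0⊥ ⅋ p0)
        [Ax]  ⊢ p0, p0⊥
      [Ax]  ⊢ p0, p0⊥
  [⊗]  ⊢ p0, ((p0⊥ ⅋ p0) ⊗ p0⊥)
    [⅋]  ⊢ (p0⊥ ⅋ p0)
      [Ax]  ⊢ p0, p0⊥
    [Ax]  ⊢ p0, p0⊥

Result: YES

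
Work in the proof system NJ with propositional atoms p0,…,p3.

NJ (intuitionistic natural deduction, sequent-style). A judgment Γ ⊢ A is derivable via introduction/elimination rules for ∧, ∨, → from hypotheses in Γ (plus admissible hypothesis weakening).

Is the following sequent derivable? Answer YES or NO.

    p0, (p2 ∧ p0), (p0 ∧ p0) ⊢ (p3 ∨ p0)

Proof tree:
[∨I₂] p0, (p2 ∧ p0), (p0 ∧ p0) ⊢ (p3 ∨ p0)
  [Wk] p0, (p2 ∧ p0), (p0 ∧ p0) ⊢ p0
    [Wk] p0, (p2 ∧ p0) ⊢ p0
      [Ax] p0 ⊢ p0

Result: YES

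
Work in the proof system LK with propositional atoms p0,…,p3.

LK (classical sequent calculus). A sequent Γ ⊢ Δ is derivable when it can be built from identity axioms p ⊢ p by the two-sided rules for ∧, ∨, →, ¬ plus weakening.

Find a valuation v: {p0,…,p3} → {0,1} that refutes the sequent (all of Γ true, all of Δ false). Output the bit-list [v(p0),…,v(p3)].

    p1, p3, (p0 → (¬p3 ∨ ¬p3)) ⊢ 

Enumerate valuations to refute Γ ⊢ Δ:
  v=0000: Γ:[p1=F, p3=F, (p0 → (¬p3 ∨ ¬p3))=T] Δ:[] refutes=False
  v=0001: Γ:[p1=F, p3=T, (p0 → (¬p3 ∨ ¬p3))=T] Δ:[] refutes=False
  v=0010: Γ:[p1=F, p3=F, (p0 → (¬p3 ∨ ¬p3))=T] Δ:[] refutes=False
  v=0011: Γ:[p1=F, p3=T, (p0 → (¬p3 ∨ ¬p3))=T] Δ:[] refutes=False
  v=0100: Γ:[p1=T, p3=F, (p0 → (¬p3 ∨ ¬p3))=T] Δ:[] refutes=False
  v=0101: Γ:[p1=T, p3=T, (p0 → (¬p3 ∨ ¬p3))=T] Δ:[] refutes=True  ← countermodel

Result: [0, 1, 0, 1]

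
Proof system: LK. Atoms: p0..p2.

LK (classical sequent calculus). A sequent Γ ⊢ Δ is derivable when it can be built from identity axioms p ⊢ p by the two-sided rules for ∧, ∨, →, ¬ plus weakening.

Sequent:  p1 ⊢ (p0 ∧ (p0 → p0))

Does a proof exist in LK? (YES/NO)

Truth-table refutation:
  v=000: Γ:[p1=F] Δ:[(p0 ∧ (p0 → p0))=F] refutes=False
  v=001: Γ:[p1=F] Δ:[(p0 ∧ (p0 → p0))=F] refutes=False
  v=010: Γ:[p1=T] Δ:[(p0 ∧ (p0 → p0))=F] refutes=True  ← countermodel

Result: NO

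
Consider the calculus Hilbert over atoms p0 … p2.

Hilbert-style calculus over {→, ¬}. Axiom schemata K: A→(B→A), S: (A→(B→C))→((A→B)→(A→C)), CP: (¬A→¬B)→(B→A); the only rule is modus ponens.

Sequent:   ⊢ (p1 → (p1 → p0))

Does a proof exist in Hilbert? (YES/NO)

Enumerate valuations to refute Γ ⊢ Δ:
  v=000: Γ:[] Δ:[(p1 → (p1 → p0))=T] refutes=False
  v=001: Γ:[] Δ:[(p1 → (p1 → p0))=T] refutes=False
  v=010: Γ:[] Δ:[(p1 → (p1 → p0))=F] refutes=True  ← countermodel

Result: NO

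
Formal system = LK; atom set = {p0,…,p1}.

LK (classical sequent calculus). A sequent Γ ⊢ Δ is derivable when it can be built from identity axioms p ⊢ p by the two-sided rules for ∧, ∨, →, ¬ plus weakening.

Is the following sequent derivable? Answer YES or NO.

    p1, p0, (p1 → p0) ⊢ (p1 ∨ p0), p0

Derivation trace:
[→L] p1, p0, (p1 → p0) ⊢ (p1 ∨ p0), p0
  [WL] p0, p1, p1 ⊢ p0, p1
    [WL] p0, p1 ⊢ p0, p1
      [WR] p0 ⊢ p0, p1
        [Ax] p0 ⊢ p0
  [WL] p0, p0 ⊢ (p1 ∨ p0)
    [∨R] p0 ⊢ (p1 ∨ p0)
      [WR] p0 ⊢ p0, p1
        [Ax] p0 ⊢ p0

Result: YES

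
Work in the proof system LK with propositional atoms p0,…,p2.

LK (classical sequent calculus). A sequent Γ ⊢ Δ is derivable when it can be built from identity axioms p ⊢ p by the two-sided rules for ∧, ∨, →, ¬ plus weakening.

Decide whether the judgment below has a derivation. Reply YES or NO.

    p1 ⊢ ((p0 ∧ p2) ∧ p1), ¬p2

Enumerate valuations to refute Γ ⊢ Δ:
  v=000: Γ:[p1=F] Δ:[((p0 ∧ p2) ∧ p1)=F, ¬p2=T] refutes=False
  v=001: Γ:[p1=F] Δ:[((p0 ∧ p2) ∧ p1)=F, ¬p2=F] refutes=False
  v=010: Γ:[p1=T] Δ:[((p0 ∧ p2) ∧ p1)=F, ¬p2=T] refutes=False
  v=011: Γ:[p1=T] Δ:[((p0 ∧ p2) ∧ p1)=F, ¬p2=F] refutes=True  ← countermodel

Result: NO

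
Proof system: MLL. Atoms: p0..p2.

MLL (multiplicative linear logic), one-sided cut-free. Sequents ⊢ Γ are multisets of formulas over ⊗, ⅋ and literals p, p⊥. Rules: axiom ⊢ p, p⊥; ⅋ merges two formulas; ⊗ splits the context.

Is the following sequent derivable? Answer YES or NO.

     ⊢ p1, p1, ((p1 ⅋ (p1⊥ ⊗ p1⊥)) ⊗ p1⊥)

Derivation trace:
[⊗]  ⊢ p1, p1, ((p1 ⅋ (p1⊥ ⊗ p1⊥)) ⊗ p1⊥)
  [⅋]  ⊢ p1, (p1 ⅋ (p1⊥ ⊗ p1⊥))
    [⊗]  ⊢ p1, p1, (p1⊥ ⊗ p1⊥)
      [Ax]  ⊢ p1, p1⊥
      [Ax]  ⊢ p1, p1⊥
  [Ax]  ⊢ p1, p1⊥

Result: YES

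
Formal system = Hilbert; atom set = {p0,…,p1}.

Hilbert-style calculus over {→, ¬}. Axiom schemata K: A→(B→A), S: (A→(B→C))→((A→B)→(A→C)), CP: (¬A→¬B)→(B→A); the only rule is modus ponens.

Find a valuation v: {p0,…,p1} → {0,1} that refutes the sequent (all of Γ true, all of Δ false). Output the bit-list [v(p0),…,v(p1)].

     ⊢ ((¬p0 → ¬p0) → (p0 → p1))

Search for a countermodel by truth-table:
  v=00: Γ:[] Δ:[((¬p0 → ¬p0) → (p0 → p1))=T] refutes=False
  v=01: Γ:[] Δ:[((¬p0 → ¬p0) → (p0 → p1))=T] refutes=False
  v=10: Γ:[] Δ:[((¬p0 → ¬p0) → (p0 → p1))=F] refutes=True  ← countermodel

Result: [1, 0]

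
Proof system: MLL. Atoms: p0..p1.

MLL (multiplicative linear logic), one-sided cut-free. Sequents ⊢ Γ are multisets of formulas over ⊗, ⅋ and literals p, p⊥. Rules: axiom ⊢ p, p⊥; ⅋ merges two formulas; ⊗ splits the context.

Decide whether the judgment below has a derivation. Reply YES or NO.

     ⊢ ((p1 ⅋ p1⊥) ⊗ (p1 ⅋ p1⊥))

Proof tree:
[⊗]  ⊢ ((p1 ⅋ p1⊥) ⊗ (p1 ⅋ p1⊥))
  [⅋]  ⊢ (p1 ⅋ p1⊥)
    [Ax]  ⊢ p1, p1⊥
  [⅋]  ⊢ (p1 ⅋ p1⊥)
    [Ax]  ⊢ p1, p1⊥

Result: YES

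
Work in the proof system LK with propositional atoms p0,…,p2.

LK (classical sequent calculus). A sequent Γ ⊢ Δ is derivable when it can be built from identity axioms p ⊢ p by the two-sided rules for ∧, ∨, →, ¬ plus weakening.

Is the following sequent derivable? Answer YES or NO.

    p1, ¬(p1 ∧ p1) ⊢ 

Derivation trace:
[¬L] p1, ¬(p1 ∧ p1) ⊢ 
  [∧R] p1 ⊢ (p1 ∧ p1)
    [Ax] p1 ⊢ p1
    [Ax] p1 ⊢ p1

Result: YES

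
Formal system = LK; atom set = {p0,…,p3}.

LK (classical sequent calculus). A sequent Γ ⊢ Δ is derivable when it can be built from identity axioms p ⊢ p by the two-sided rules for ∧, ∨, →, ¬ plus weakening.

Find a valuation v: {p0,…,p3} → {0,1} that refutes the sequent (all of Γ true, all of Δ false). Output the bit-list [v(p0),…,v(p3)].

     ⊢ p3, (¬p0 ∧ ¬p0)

Enumerate valuations to refute Γ ⊢ Δ:
  v=0000: Γ:[] Δ:[p3=F, (¬p0 ∧ ¬p0)=T] refutes=False
  v=0001: Γ:[] Δ:[p3=T, (¬p0 ∧ ¬p0)=T] refutes=False
  v=0010: Γ:[] Δ:[p3=F, (¬p0 ∧ ¬p0)=T] refutes=False
  v=0011: Γ:[] Δ:[p3=T, (¬p0 ∧ ¬p0)=T] refutes=False
  v=0100: Γ:[] Δ:[p3=F, (¬p0 ∧ ¬p0)=T] refutes=False
  v=0101: Γ:[] Δ:[p3=T, (¬p0 ∧ ¬p0)=T] refutes=False
  v=0110: Γ:[] Δ:[p3=F, (¬p0 ∧ ¬p0)=T] refutes=False
  v=0111: Γ:[] Δ:[p3=T, (¬p0 ∧ ¬p0)=T] refutes=False
  v=1000: Γ:[] Δ:[p3=F, (¬p0 ∧ ¬p0)=F] refutes=True  ← countermodel

Result: [1, 0, 0, 0]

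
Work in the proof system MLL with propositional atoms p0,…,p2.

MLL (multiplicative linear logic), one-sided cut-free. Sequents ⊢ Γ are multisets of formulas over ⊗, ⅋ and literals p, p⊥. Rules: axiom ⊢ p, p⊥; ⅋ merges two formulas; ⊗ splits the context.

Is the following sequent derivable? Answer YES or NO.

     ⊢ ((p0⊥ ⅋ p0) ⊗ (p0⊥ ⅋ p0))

Derivation trace:
[⊗]  ⊢ ((p0⊥ ⅋ p0) ⊗ (p0⊥ ⅋ p0))
  [⅋]  ⊢ (p0⊥ ⅋ p0)
    [Ax]  ⊢ p0, p0⊥
  [⅋]  ⊢ (p0⊥ ⅋ p0)
    [Ax]  ⊢ p0, p0⊥

Result: YES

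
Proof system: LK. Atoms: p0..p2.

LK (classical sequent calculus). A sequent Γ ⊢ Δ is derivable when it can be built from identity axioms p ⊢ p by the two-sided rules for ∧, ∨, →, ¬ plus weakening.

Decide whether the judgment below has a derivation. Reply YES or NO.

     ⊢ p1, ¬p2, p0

Enumerate valuations to refute Γ ⊢ Δ:
  v=000: Γ:[] Δ:[p1=F, ¬p2=T, p0=F] refutes=False
  v=001: Γ:[] Δ:[p1=F, ¬p2=F, p0=F] refutes=True  ← countermodel

Result: NO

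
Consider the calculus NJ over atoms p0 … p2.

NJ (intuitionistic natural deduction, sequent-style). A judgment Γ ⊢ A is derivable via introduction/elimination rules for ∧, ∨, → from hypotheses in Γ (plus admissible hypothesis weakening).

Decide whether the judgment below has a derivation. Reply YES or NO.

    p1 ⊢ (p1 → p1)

Derivation (root first):
[→I] p1 ⊢ (p1 → p1)
  [Wk] p1, p1 ⊢ p1
    [Ax] p1 ⊢ p1

Result: YES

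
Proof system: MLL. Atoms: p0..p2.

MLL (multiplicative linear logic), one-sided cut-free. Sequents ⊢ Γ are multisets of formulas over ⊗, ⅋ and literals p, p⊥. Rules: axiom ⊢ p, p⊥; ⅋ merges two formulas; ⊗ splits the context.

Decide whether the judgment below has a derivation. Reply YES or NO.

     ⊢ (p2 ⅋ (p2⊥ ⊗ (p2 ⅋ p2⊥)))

Derivation trace:
[⅋]  ⊢ (p2 ⅋ (p2⊥ ⊗ (p2 ⅋ p2⊥)))
  [⊗]  ⊢ p2, (p2⊥ ⊗ (p2 ⅋ p2⊥))
    [Ax]  ⊢ p2, p2⊥
    [⅋]  ⊢ (p2 ⅋ p2⊥)
      [Ax]  ⊢ p2, p2⊥

Result: YES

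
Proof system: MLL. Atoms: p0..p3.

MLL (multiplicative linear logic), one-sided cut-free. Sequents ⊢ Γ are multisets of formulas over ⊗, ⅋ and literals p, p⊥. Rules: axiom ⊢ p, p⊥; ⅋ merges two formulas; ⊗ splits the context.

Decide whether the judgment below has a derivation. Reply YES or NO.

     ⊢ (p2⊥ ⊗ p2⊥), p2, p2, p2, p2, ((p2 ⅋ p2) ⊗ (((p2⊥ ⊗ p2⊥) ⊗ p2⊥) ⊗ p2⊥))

Derivation (root first):
[⊗]  ⊢ (p2⊥ ⊗ p2⊥), p2, p2, p2, p2, ((p2 ⅋ p2) ⊗ (((p2⊥ ⊗ p2⊥) ⊗ p2⊥) ⊗ p2⊥))
  [⅋]  ⊢ (p2⊥ ⊗ p2⊥), (p2 ⅋ p2)
    [⊗]  ⊢ p2, p2, (p2⊥ ⊗ p2⊥)
      [Ax]  ⊢ p2, p2⊥
      [Ax]  ⊢ p2, p2⊥
  [⊗]  ⊢ p2, p2, p2, p2, (((p2⊥ ⊗ p2⊥) ⊗ p2⊥) ⊗ p2⊥)
    [⊗]  ⊢ p2, p2, p2, ((p2⊥ ⊗ p2⊥) ⊗ p2⊥)
      [⊗]  ⊢ p2, p2, (p2⊥ ⊗ p2⊥)
        [Ax]  ⊢ p2, p2⊥
        [Ax]  ⊢ p2, p2⊥
      [Ax]  ⊢ p2, p2⊥
    [Ax]  ⊢ p2, p2⊥

Result: YES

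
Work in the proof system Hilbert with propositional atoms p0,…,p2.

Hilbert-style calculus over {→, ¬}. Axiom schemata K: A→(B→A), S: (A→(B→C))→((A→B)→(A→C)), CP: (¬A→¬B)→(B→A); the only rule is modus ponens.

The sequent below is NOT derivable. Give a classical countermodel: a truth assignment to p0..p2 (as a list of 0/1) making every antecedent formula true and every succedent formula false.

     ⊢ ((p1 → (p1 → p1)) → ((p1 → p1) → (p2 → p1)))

Search for a countermodel by truth-table:
  v=000: Γ:[] Δ:[((p1 → (p1 → p1)) → ((p1 → p1) → (p2 → p1)))=T] refutes=False
  v=001: Γ:[] Δ:[((p1 → (p1 → p1)) → ((p1 → p1) → (p2 → p1)))=F] refutes=True  ← countermodel

Result: [0, 0, 1]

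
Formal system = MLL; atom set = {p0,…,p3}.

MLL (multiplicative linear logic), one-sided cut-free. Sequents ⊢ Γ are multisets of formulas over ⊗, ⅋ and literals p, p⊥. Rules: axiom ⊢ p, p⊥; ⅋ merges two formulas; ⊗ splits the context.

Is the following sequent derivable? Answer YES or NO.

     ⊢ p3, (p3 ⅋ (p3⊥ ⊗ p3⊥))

Proof tree:
[⅋]  ⊢ p3, (p3 ⅋ (p3⊥ ⊗ p3⊥))
  [⊗]  ⊢ p3, p3, (p3⊥ ⊗ p3⊥)
    [Ax]  ⊢ p3, p3⊥
    [Ax]  ⊢ p3, p3⊥

Result: YES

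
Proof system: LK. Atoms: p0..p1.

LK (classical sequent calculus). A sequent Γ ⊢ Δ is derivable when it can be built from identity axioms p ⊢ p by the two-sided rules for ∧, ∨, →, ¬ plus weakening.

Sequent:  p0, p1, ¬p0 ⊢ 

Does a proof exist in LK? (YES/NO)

Derivation trace:
[¬L] p0, p1, ¬p0 ⊢ 
  [WL] p0, p1 ⊢ p0
    [Ax] p0 ⊢ p0

Result: YES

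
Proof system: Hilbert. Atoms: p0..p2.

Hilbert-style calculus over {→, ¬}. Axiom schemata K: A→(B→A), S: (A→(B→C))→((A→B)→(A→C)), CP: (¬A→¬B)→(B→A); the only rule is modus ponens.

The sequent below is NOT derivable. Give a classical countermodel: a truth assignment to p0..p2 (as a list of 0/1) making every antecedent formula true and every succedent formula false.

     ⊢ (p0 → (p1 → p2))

Enumerate valuations to refute Γ ⊢ Δ:
  v=000: Γ:[] Δ:[(p0 → (p1 → p2))=T] refutes=False
  v=001: Γ:[] Δ:[(p0 → (p1 → p2))=T] refutes=False
  v=010: Γ:[] Δ:[(p0 → (p1 → p2))=T] refutes=False
  v=011: Γ:[] Δ:[(p0 → (p1 → p2))=T] refutes=False
  v=100: Γ:[] Δ:[(p0 → (p1 → p2))=T] refutes=False
  v=101: Γ:[] Δ:[(p0 → (p1 → p2))=T] refutes=False
  v=110: Γ:[] Δ:[(p0 → (p1 → p2))=F] refutes=True  ← countermodel

Result: [1, 1, 0]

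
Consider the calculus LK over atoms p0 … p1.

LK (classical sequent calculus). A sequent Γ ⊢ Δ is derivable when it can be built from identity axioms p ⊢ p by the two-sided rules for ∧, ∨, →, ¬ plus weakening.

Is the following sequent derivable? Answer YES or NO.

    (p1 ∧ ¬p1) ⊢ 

Derivation (root first):
[∧L] (p1 ∧ ¬p1) ⊢ 
  [¬L] p1, ¬p1 ⊢ 
    [Ax] p1 ⊢ p1

Result: YES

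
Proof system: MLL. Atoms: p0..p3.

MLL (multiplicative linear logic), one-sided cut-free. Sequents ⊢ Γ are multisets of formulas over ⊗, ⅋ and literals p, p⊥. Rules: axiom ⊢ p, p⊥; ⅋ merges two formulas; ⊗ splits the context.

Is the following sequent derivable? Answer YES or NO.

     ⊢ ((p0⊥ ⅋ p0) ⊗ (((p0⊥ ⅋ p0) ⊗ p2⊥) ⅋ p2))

Proof tree:
[⊗]  ⊢ ((p0⊥ ⅋ p0) ⊗ (((p0⊥ ⅋ p0) ⊗ p2⊥) ⅋ p2))
  [⅋]  ⊢ (p0⊥ ⅋ p0)
    [Ax]  ⊢ p0, p0⊥
  [⅋]  ⊢ (((p0⊥ ⅋ p0) ⊗ p2⊥) ⅋ p2)
    [⊗]  ⊢ p2, ((p0⊥ ⅋ p0) ⊗ p2⊥)
      [⅋]  ⊢ (p0⊥ ⅋ p0)
        [Ax]  ⊢ p0, p0⊥
      [Ax]  ⊢ p2, p2⊥

Result: YES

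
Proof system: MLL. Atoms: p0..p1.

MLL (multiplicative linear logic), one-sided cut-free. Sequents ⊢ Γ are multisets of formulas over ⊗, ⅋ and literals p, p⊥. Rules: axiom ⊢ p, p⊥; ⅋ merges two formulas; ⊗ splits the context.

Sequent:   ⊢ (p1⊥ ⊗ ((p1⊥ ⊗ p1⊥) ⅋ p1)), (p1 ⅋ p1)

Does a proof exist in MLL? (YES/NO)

Derivation (root first):
[⅋]  ⊢ (p1⊥ ⊗ ((p1⊥ ⊗ p1⊥) ⅋ p1)), (p1 ⅋ p1)
  [⊗]  ⊢ p1, p1, (p1⊥ ⊗ ((p1⊥ ⊗ p1⊥) ⅋ p1))
    [Ax]  ⊢ p1, p1⊥
    [⅋]  ⊢ p1, ((p1⊥ ⊗ p1⊥) ⅋ p1)
      [⊗]  ⊢ p1, p1, (p1⊥ ⊗ p1⊥)
        [Ax]  ⊢ p1, p1⊥
        [Ax]  ⊢ p1, p1⊥

Result: YES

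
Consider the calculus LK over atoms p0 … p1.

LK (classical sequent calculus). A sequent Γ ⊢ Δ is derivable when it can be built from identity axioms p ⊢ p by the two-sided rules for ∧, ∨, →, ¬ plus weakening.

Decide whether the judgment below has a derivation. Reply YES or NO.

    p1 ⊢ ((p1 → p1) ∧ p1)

Derivation (root first):
[∧R] p1 ⊢ ((p1 → p1) ∧ p1)
  [→R]  ⊢ (p1 → p1)
    [Ax] p1 ⊢ p1
  [Ax] p1 ⊢ p1

Result: YES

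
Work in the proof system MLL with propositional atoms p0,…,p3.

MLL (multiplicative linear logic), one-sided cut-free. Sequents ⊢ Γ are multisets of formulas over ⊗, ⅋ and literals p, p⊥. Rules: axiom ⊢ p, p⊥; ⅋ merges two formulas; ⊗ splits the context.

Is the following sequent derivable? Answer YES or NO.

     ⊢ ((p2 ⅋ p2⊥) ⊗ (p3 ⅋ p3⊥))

Derivation (root first):
[⊗]  ⊢ ((p2 ⅋ p2⊥) ⊗ (p3 ⅋ p3⊥))
  [⅋]  ⊢ (p2 ⅋ p2⊥)
    [Ax]  ⊢ p2, p2⊥
  [⅋]  ⊢ (p3 ⅋ p3⊥)
    [Ax]  ⊢ p3, p3⊥

Result: YES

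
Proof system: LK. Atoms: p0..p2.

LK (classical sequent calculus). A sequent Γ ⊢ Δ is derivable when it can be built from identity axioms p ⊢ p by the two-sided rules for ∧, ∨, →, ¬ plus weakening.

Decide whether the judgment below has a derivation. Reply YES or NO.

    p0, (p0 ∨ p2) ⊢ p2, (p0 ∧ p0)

Derivation trace:
[∧R] p0, (p0 ∨ p2) ⊢ p2, (p0 ∧ p0)
  [∨L] (p0 ∨ p2) ⊢ p2, p0
    [Ax] p0 ⊢ p0
    [Ax] p2 ⊢ p2
  [Ax] p0 ⊢ p0

Result: YES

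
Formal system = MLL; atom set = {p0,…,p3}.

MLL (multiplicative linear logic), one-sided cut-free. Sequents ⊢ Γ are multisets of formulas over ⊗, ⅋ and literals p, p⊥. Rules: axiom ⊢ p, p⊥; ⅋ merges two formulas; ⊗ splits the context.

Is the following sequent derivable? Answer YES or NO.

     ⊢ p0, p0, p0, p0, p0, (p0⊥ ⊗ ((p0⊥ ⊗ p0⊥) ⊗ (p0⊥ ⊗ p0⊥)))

Proof tree:
[⊗]  ⊢ p0, p0, p0, p0, p0, (p0⊥ ⊗ ((p0⊥ ⊗ p0⊥) ⊗ (p0⊥ ⊗ p0⊥)))
  [Ax]  ⊢ p0, p0⊥
  [⊗]  ⊢ p0, p0, p0, p0, ((p0⊥ ⊗ p0⊥) ⊗ (p0⊥ ⊗ p0⊥))
    [⊗]  ⊢ p0, p0, (p0⊥ ⊗ p0⊥)
      [Ax]  ⊢ p0, p0⊥
      [Ax]  ⊢ p0, p0⊥
    [⊗]  ⊢ p0, p0, (p0⊥ ⊗ p0⊥)
      [Ax]  ⊢ p0, p0⊥
      [Ax]  ⊢ p0, p0⊥

Result: YES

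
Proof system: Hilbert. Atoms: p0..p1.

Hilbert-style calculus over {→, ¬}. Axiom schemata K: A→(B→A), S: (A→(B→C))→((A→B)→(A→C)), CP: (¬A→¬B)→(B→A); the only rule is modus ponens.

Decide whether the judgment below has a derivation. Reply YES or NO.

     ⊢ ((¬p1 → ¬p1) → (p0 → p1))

Search for a countermodel by truth-table:
  v=00: Γ:[] Δ:[((¬p1 → ¬p1) → (p0 → p1))=T] refutes=False
  v=01: Γ:[] Δ:[((¬p1 → ¬p1) → (p0 → p1))=T] refutes=False
  v=10: Γ:[] Δ:[((¬p1 → ¬p1) → (p0 → p1))=F] refutes=True  ← countermodel

Result: NO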